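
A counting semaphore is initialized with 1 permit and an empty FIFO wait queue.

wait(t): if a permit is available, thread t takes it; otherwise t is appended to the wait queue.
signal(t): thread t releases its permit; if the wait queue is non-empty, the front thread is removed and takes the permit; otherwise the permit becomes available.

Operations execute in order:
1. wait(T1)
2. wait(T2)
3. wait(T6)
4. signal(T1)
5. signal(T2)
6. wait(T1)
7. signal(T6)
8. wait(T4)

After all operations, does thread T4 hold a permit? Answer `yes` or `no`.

Step 1: wait(T1) -> count=0 queue=[] holders={T1}
Step 2: wait(T2) -> count=0 queue=[T2] holders={T1}
Step 3: wait(T6) -> count=0 queue=[T2,T6] holders={T1}
Step 4: signal(T1) -> count=0 queue=[T6] holders={T2}
Step 5: signal(T2) -> count=0 queue=[] holders={T6}
Step 6: wait(T1) -> count=0 queue=[T1] holders={T6}
Step 7: signal(T6) -> count=0 queue=[] holders={T1}
Step 8: wait(T4) -> count=0 queue=[T4] holders={T1}
Final holders: {T1} -> T4 not in holders

Answer: no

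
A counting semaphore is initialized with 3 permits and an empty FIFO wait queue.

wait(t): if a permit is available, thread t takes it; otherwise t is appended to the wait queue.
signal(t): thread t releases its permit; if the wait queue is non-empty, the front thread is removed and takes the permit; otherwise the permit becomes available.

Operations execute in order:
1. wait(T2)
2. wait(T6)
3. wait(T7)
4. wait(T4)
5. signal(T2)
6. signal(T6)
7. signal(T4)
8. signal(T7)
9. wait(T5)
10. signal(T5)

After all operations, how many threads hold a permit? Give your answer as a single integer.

Step 1: wait(T2) -> count=2 queue=[] holders={T2}
Step 2: wait(T6) -> count=1 queue=[] holders={T2,T6}
Step 3: wait(T7) -> count=0 queue=[] holders={T2,T6,T7}
Step 4: wait(T4) -> count=0 queue=[T4] holders={T2,T6,T7}
Step 5: signal(T2) -> count=0 queue=[] holders={T4,T6,T7}
Step 6: signal(T6) -> count=1 queue=[] holders={T4,T7}
Step 7: signal(T4) -> count=2 queue=[] holders={T7}
Step 8: signal(T7) -> count=3 queue=[] holders={none}
Step 9: wait(T5) -> count=2 queue=[] holders={T5}
Step 10: signal(T5) -> count=3 queue=[] holders={none}
Final holders: {none} -> 0 thread(s)

Answer: 0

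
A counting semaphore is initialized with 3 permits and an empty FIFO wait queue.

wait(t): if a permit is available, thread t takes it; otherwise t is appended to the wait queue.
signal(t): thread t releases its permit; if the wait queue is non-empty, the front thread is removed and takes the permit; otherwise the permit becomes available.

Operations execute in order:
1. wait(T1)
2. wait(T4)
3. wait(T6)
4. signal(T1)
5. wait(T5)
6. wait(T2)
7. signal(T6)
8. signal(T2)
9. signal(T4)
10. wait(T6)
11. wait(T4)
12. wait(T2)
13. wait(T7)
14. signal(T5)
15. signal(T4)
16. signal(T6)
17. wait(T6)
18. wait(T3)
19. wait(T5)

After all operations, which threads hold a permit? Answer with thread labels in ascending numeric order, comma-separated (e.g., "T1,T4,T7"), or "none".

Answer: T2,T6,T7

Derivation:
Step 1: wait(T1) -> count=2 queue=[] holders={T1}
Step 2: wait(T4) -> count=1 queue=[] holders={T1,T4}
Step 3: wait(T6) -> count=0 queue=[] holders={T1,T4,T6}
Step 4: signal(T1) -> count=1 queue=[] holders={T4,T6}
Step 5: wait(T5) -> count=0 queue=[] holders={T4,T5,T6}
Step 6: wait(T2) -> count=0 queue=[T2] holders={T4,T5,T6}
Step 7: signal(T6) -> count=0 queue=[] holders={T2,T4,T5}
Step 8: signal(T2) -> count=1 queue=[] holders={T4,T5}
Step 9: signal(T4) -> count=2 queue=[] holders={T5}
Step 10: wait(T6) -> count=1 queue=[] holders={T5,T6}
Step 11: wait(T4) -> count=0 queue=[] holders={T4,T5,T6}
Step 12: wait(T2) -> count=0 queue=[T2] holders={T4,T5,T6}
Step 13: wait(T7) -> count=0 queue=[T2,T7] holders={T4,T5,T6}
Step 14: signal(T5) -> count=0 queue=[T7] holders={T2,T4,T6}
Step 15: signal(T4) -> count=0 queue=[] holders={T2,T6,T7}
Step 16: signal(T6) -> count=1 queue=[] holders={T2,T7}
Step 17: wait(T6) -> count=0 queue=[] holders={T2,T6,T7}
Step 18: wait(T3) -> count=0 queue=[T3] holders={T2,T6,T7}
Step 19: wait(T5) -> count=0 queue=[T3,T5] holders={T2,T6,T7}
Final holders: T2,T6,T7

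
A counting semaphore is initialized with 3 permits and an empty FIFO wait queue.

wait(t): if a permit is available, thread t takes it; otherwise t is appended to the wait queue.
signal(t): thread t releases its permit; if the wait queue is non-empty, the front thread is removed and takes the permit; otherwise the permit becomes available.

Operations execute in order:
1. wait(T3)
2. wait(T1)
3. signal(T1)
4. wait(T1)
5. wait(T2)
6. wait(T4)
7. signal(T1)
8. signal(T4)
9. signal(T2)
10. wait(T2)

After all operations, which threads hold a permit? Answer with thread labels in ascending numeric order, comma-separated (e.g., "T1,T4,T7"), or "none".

Answer: T2,T3

Derivation:
Step 1: wait(T3) -> count=2 queue=[] holders={T3}
Step 2: wait(T1) -> count=1 queue=[] holders={T1,T3}
Step 3: signal(T1) -> count=2 queue=[] holders={T3}
Step 4: wait(T1) -> count=1 queue=[] holders={T1,T3}
Step 5: wait(T2) -> count=0 queue=[] holders={T1,T2,T3}
Step 6: wait(T4) -> count=0 queue=[T4] holders={T1,T2,T3}
Step 7: signal(T1) -> count=0 queue=[] holders={T2,T3,T4}
Step 8: signal(T4) -> count=1 queue=[] holders={T2,T3}
Step 9: signal(T2) -> count=2 queue=[] holders={T3}
Step 10: wait(T2) -> count=1 queue=[] holders={T2,T3}
Final holders: T2,T3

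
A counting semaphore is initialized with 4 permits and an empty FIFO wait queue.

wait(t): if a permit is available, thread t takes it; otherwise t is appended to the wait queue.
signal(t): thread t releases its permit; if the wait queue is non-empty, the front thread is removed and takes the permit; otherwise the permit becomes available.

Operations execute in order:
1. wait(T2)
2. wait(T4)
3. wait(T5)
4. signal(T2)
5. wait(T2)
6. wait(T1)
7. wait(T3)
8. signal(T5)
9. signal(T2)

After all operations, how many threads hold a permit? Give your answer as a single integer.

Step 1: wait(T2) -> count=3 queue=[] holders={T2}
Step 2: wait(T4) -> count=2 queue=[] holders={T2,T4}
Step 3: wait(T5) -> count=1 queue=[] holders={T2,T4,T5}
Step 4: signal(T2) -> count=2 queue=[] holders={T4,T5}
Step 5: wait(T2) -> count=1 queue=[] holders={T2,T4,T5}
Step 6: wait(T1) -> count=0 queue=[] holders={T1,T2,T4,T5}
Step 7: wait(T3) -> count=0 queue=[T3] holders={T1,T2,T4,T5}
Step 8: signal(T5) -> count=0 queue=[] holders={T1,T2,T3,T4}
Step 9: signal(T2) -> count=1 queue=[] holders={T1,T3,T4}
Final holders: {T1,T3,T4} -> 3 thread(s)

Answer: 3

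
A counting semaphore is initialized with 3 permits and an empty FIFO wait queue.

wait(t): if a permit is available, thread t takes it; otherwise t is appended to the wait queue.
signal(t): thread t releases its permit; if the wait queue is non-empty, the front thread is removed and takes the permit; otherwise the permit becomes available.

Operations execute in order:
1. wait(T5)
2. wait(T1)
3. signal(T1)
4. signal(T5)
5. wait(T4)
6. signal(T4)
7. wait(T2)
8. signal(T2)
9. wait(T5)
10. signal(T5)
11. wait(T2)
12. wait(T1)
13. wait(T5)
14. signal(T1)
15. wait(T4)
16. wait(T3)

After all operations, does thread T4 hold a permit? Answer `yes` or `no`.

Answer: yes

Derivation:
Step 1: wait(T5) -> count=2 queue=[] holders={T5}
Step 2: wait(T1) -> count=1 queue=[] holders={T1,T5}
Step 3: signal(T1) -> count=2 queue=[] holders={T5}
Step 4: signal(T5) -> count=3 queue=[] holders={none}
Step 5: wait(T4) -> count=2 queue=[] holders={T4}
Step 6: signal(T4) -> count=3 queue=[] holders={none}
Step 7: wait(T2) -> count=2 queue=[] holders={T2}
Step 8: signal(T2) -> count=3 queue=[] holders={none}
Step 9: wait(T5) -> count=2 queue=[] holders={T5}
Step 10: signal(T5) -> count=3 queue=[] holders={none}
Step 11: wait(T2) -> count=2 queue=[] holders={T2}
Step 12: wait(T1) -> count=1 queue=[] holders={T1,T2}
Step 13: wait(T5) -> count=0 queue=[] holders={T1,T2,T5}
Step 14: signal(T1) -> count=1 queue=[] holders={T2,T5}
Step 15: wait(T4) -> count=0 queue=[] holders={T2,T4,T5}
Step 16: wait(T3) -> count=0 queue=[T3] holders={T2,T4,T5}
Final holders: {T2,T4,T5} -> T4 in holders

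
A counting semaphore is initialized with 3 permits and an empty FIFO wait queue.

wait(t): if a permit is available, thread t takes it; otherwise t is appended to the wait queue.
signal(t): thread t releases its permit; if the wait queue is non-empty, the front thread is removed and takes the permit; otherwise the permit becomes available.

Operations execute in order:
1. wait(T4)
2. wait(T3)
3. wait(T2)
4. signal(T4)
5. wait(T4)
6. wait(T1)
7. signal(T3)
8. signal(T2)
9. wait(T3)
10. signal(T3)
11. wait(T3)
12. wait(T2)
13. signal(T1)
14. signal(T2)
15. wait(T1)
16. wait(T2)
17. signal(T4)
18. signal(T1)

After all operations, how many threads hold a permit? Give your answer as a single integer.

Step 1: wait(T4) -> count=2 queue=[] holders={T4}
Step 2: wait(T3) -> count=1 queue=[] holders={T3,T4}
Step 3: wait(T2) -> count=0 queue=[] holders={T2,T3,T4}
Step 4: signal(T4) -> count=1 queue=[] holders={T2,T3}
Step 5: wait(T4) -> count=0 queue=[] holders={T2,T3,T4}
Step 6: wait(T1) -> count=0 queue=[T1] holders={T2,T3,T4}
Step 7: signal(T3) -> count=0 queue=[] holders={T1,T2,T4}
Step 8: signal(T2) -> count=1 queue=[] holders={T1,T4}
Step 9: wait(T3) -> count=0 queue=[] holders={T1,T3,T4}
Step 10: signal(T3) -> count=1 queue=[] holders={T1,T4}
Step 11: wait(T3) -> count=0 queue=[] holders={T1,T3,T4}
Step 12: wait(T2) -> count=0 queue=[T2] holders={T1,T3,T4}
Step 13: signal(T1) -> count=0 queue=[] holders={T2,T3,T4}
Step 14: signal(T2) -> count=1 queue=[] holders={T3,T4}
Step 15: wait(T1) -> count=0 queue=[] holders={T1,T3,T4}
Step 16: wait(T2) -> count=0 queue=[T2] holders={T1,T3,T4}
Step 17: signal(T4) -> count=0 queue=[] holders={T1,T2,T3}
Step 18: signal(T1) -> count=1 queue=[] holders={T2,T3}
Final holders: {T2,T3} -> 2 thread(s)

Answer: 2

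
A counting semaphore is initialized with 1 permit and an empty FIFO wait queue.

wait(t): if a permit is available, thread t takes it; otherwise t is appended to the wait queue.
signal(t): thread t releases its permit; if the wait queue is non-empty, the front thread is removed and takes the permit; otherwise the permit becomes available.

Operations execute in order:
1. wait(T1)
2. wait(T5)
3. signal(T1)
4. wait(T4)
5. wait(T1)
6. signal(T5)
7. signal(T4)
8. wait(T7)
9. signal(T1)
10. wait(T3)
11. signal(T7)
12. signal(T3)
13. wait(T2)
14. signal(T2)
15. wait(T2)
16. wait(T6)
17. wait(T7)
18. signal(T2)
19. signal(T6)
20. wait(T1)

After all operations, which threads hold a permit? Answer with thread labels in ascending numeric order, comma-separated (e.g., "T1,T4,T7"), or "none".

Answer: T7

Derivation:
Step 1: wait(T1) -> count=0 queue=[] holders={T1}
Step 2: wait(T5) -> count=0 queue=[T5] holders={T1}
Step 3: signal(T1) -> count=0 queue=[] holders={T5}
Step 4: wait(T4) -> count=0 queue=[T4] holders={T5}
Step 5: wait(T1) -> count=0 queue=[T4,T1] holders={T5}
Step 6: signal(T5) -> count=0 queue=[T1] holders={T4}
Step 7: signal(T4) -> count=0 queue=[] holders={T1}
Step 8: wait(T7) -> count=0 queue=[T7] holders={T1}
Step 9: signal(T1) -> count=0 queue=[] holders={T7}
Step 10: wait(T3) -> count=0 queue=[T3] holders={T7}
Step 11: signal(T7) -> count=0 queue=[] holders={T3}
Step 12: signal(T3) -> count=1 queue=[] holders={none}
Step 13: wait(T2) -> count=0 queue=[] holders={T2}
Step 14: signal(T2) -> count=1 queue=[] holders={none}
Step 15: wait(T2) -> count=0 queue=[] holders={T2}
Step 16: wait(T6) -> count=0 queue=[T6] holders={T2}
Step 17: wait(T7) -> count=0 queue=[T6,T7] holders={T2}
Step 18: signal(T2) -> count=0 queue=[T7] holders={T6}
Step 19: signal(T6) -> count=0 queue=[] holders={T7}
Step 20: wait(T1) -> count=0 queue=[T1] holders={T7}
Final holders: T7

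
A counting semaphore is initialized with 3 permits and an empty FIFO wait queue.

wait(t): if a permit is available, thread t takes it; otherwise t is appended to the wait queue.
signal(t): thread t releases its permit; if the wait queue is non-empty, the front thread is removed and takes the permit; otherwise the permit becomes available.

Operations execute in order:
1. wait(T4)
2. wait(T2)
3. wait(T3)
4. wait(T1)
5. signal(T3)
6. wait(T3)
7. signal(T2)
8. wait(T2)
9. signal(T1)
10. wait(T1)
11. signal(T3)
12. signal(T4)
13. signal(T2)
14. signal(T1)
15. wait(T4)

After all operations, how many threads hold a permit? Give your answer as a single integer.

Answer: 1

Derivation:
Step 1: wait(T4) -> count=2 queue=[] holders={T4}
Step 2: wait(T2) -> count=1 queue=[] holders={T2,T4}
Step 3: wait(T3) -> count=0 queue=[] holders={T2,T3,T4}
Step 4: wait(T1) -> count=0 queue=[T1] holders={T2,T3,T4}
Step 5: signal(T3) -> count=0 queue=[] holders={T1,T2,T4}
Step 6: wait(T3) -> count=0 queue=[T3] holders={T1,T2,T4}
Step 7: signal(T2) -> count=0 queue=[] holders={T1,T3,T4}
Step 8: wait(T2) -> count=0 queue=[T2] holders={T1,T3,T4}
Step 9: signal(T1) -> count=0 queue=[] holders={T2,T3,T4}
Step 10: wait(T1) -> count=0 queue=[T1] holders={T2,T3,T4}
Step 11: signal(T3) -> count=0 queue=[] holders={T1,T2,T4}
Step 12: signal(T4) -> count=1 queue=[] holders={T1,T2}
Step 13: signal(T2) -> count=2 queue=[] holders={T1}
Step 14: signal(T1) -> count=3 queue=[] holders={none}
Step 15: wait(T4) -> count=2 queue=[] holders={T4}
Final holders: {T4} -> 1 thread(s)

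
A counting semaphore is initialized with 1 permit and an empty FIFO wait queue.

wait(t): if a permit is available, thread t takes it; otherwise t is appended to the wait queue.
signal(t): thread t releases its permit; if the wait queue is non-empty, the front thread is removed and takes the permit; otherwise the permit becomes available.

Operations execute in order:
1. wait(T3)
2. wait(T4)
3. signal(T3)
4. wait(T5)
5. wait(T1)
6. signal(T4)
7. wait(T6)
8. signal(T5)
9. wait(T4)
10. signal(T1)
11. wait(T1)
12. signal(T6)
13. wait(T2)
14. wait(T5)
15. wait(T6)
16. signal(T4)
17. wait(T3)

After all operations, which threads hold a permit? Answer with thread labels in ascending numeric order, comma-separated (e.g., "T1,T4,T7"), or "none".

Answer: T1

Derivation:
Step 1: wait(T3) -> count=0 queue=[] holders={T3}
Step 2: wait(T4) -> count=0 queue=[T4] holders={T3}
Step 3: signal(T3) -> count=0 queue=[] holders={T4}
Step 4: wait(T5) -> count=0 queue=[T5] holders={T4}
Step 5: wait(T1) -> count=0 queue=[T5,T1] holders={T4}
Step 6: signal(T4) -> count=0 queue=[T1] holders={T5}
Step 7: wait(T6) -> count=0 queue=[T1,T6] holders={T5}
Step 8: signal(T5) -> count=0 queue=[T6] holders={T1}
Step 9: wait(T4) -> count=0 queue=[T6,T4] holders={T1}
Step 10: signal(T1) -> count=0 queue=[T4] holders={T6}
Step 11: wait(T1) -> count=0 queue=[T4,T1] holders={T6}
Step 12: signal(T6) -> count=0 queue=[T1] holders={T4}
Step 13: wait(T2) -> count=0 queue=[T1,T2] holders={T4}
Step 14: wait(T5) -> count=0 queue=[T1,T2,T5] holders={T4}
Step 15: wait(T6) -> count=0 queue=[T1,T2,T5,T6] holders={T4}
Step 16: signal(T4) -> count=0 queue=[T2,T5,T6] holders={T1}
Step 17: wait(T3) -> count=0 queue=[T2,T5,T6,T3] holders={T1}
Final holders: T1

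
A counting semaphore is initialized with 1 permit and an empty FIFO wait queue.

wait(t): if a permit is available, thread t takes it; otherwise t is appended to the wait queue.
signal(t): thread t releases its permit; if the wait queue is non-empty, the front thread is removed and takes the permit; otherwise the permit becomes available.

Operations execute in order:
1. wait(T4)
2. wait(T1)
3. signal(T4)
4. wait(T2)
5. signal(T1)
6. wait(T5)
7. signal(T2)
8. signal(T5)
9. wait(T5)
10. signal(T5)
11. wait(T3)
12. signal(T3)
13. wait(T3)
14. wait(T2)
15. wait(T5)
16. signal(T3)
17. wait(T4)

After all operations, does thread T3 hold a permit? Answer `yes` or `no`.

Step 1: wait(T4) -> count=0 queue=[] holders={T4}
Step 2: wait(T1) -> count=0 queue=[T1] holders={T4}
Step 3: signal(T4) -> count=0 queue=[] holders={T1}
Step 4: wait(T2) -> count=0 queue=[T2] holders={T1}
Step 5: signal(T1) -> count=0 queue=[] holders={T2}
Step 6: wait(T5) -> count=0 queue=[T5] holders={T2}
Step 7: signal(T2) -> count=0 queue=[] holders={T5}
Step 8: signal(T5) -> count=1 queue=[] holders={none}
Step 9: wait(T5) -> count=0 queue=[] holders={T5}
Step 10: signal(T5) -> count=1 queue=[] holders={none}
Step 11: wait(T3) -> count=0 queue=[] holders={T3}
Step 12: signal(T3) -> count=1 queue=[] holders={none}
Step 13: wait(T3) -> count=0 queue=[] holders={T3}
Step 14: wait(T2) -> count=0 queue=[T2] holders={T3}
Step 15: wait(T5) -> count=0 queue=[T2,T5] holders={T3}
Step 16: signal(T3) -> count=0 queue=[T5] holders={T2}
Step 17: wait(T4) -> count=0 queue=[T5,T4] holders={T2}
Final holders: {T2} -> T3 not in holders

Answer: no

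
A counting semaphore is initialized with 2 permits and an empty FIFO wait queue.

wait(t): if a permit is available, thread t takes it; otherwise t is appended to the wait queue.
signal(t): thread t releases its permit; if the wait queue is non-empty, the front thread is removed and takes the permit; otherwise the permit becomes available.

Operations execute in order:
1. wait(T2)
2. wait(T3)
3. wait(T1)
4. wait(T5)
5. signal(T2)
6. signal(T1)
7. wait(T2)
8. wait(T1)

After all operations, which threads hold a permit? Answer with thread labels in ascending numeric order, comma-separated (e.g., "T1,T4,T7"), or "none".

Step 1: wait(T2) -> count=1 queue=[] holders={T2}
Step 2: wait(T3) -> count=0 queue=[] holders={T2,T3}
Step 3: wait(T1) -> count=0 queue=[T1] holders={T2,T3}
Step 4: wait(T5) -> count=0 queue=[T1,T5] holders={T2,T3}
Step 5: signal(T2) -> count=0 queue=[T5] holders={T1,T3}
Step 6: signal(T1) -> count=0 queue=[] holders={T3,T5}
Step 7: wait(T2) -> count=0 queue=[T2] holders={T3,T5}
Step 8: wait(T1) -> count=0 queue=[T2,T1] holders={T3,T5}
Final holders: T3,T5

Answer: T3,T5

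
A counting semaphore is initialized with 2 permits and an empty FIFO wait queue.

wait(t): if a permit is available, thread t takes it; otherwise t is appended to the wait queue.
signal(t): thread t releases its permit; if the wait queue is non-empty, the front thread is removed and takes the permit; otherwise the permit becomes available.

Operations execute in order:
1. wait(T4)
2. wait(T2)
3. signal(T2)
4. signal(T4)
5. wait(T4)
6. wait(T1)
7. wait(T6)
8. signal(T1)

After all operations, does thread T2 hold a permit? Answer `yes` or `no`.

Answer: no

Derivation:
Step 1: wait(T4) -> count=1 queue=[] holders={T4}
Step 2: wait(T2) -> count=0 queue=[] holders={T2,T4}
Step 3: signal(T2) -> count=1 queue=[] holders={T4}
Step 4: signal(T4) -> count=2 queue=[] holders={none}
Step 5: wait(T4) -> count=1 queue=[] holders={T4}
Step 6: wait(T1) -> count=0 queue=[] holders={T1,T4}
Step 7: wait(T6) -> count=0 queue=[T6] holders={T1,T4}
Step 8: signal(T1) -> count=0 queue=[] holders={T4,T6}
Final holders: {T4,T6} -> T2 not in holders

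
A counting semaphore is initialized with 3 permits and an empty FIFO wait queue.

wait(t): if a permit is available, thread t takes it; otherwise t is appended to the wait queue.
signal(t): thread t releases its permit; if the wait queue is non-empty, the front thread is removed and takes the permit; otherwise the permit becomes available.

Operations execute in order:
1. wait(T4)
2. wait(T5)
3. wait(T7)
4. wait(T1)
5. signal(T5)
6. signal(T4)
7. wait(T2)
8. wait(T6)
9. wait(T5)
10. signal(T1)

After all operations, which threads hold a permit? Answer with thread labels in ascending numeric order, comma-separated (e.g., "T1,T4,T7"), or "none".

Step 1: wait(T4) -> count=2 queue=[] holders={T4}
Step 2: wait(T5) -> count=1 queue=[] holders={T4,T5}
Step 3: wait(T7) -> count=0 queue=[] holders={T4,T5,T7}
Step 4: wait(T1) -> count=0 queue=[T1] holders={T4,T5,T7}
Step 5: signal(T5) -> count=0 queue=[] holders={T1,T4,T7}
Step 6: signal(T4) -> count=1 queue=[] holders={T1,T7}
Step 7: wait(T2) -> count=0 queue=[] holders={T1,T2,T7}
Step 8: wait(T6) -> count=0 queue=[T6] holders={T1,T2,T7}
Step 9: wait(T5) -> count=0 queue=[T6,T5] holders={T1,T2,T7}
Step 10: signal(T1) -> count=0 queue=[T5] holders={T2,T6,T7}
Final holders: T2,T6,T7

Answer: T2,T6,T7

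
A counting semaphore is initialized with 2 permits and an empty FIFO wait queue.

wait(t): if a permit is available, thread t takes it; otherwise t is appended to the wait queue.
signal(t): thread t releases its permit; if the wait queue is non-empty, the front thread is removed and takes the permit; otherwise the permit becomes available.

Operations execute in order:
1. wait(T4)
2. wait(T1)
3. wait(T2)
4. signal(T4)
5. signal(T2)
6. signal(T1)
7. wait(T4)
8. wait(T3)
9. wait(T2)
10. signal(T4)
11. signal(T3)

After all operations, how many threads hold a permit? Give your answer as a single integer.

Answer: 1

Derivation:
Step 1: wait(T4) -> count=1 queue=[] holders={T4}
Step 2: wait(T1) -> count=0 queue=[] holders={T1,T4}
Step 3: wait(T2) -> count=0 queue=[T2] holders={T1,T4}
Step 4: signal(T4) -> count=0 queue=[] holders={T1,T2}
Step 5: signal(T2) -> count=1 queue=[] holders={T1}
Step 6: signal(T1) -> count=2 queue=[] holders={none}
Step 7: wait(T4) -> count=1 queue=[] holders={T4}
Step 8: wait(T3) -> count=0 queue=[] holders={T3,T4}
Step 9: wait(T2) -> count=0 queue=[T2] holders={T3,T4}
Step 10: signal(T4) -> count=0 queue=[] holders={T2,T3}
Step 11: signal(T3) -> count=1 queue=[] holders={T2}
Final holders: {T2} -> 1 thread(s)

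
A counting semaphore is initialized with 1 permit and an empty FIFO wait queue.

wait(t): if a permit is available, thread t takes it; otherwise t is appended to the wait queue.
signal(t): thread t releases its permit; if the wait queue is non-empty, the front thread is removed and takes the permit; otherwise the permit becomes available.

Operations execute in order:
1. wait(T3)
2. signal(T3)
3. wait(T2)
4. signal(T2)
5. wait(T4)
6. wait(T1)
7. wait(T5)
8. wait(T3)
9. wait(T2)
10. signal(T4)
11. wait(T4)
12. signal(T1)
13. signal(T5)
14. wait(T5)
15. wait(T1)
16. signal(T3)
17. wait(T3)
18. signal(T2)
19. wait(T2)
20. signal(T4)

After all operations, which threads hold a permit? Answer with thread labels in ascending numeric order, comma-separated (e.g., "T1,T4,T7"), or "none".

Step 1: wait(T3) -> count=0 queue=[] holders={T3}
Step 2: signal(T3) -> count=1 queue=[] holders={none}
Step 3: wait(T2) -> count=0 queue=[] holders={T2}
Step 4: signal(T2) -> count=1 queue=[] holders={none}
Step 5: wait(T4) -> count=0 queue=[] holders={T4}
Step 6: wait(T1) -> count=0 queue=[T1] holders={T4}
Step 7: wait(T5) -> count=0 queue=[T1,T5] holders={T4}
Step 8: wait(T3) -> count=0 queue=[T1,T5,T3] holders={T4}
Step 9: wait(T2) -> count=0 queue=[T1,T5,T3,T2] holders={T4}
Step 10: signal(T4) -> count=0 queue=[T5,T3,T2] holders={T1}
Step 11: wait(T4) -> count=0 queue=[T5,T3,T2,T4] holders={T1}
Step 12: signal(T1) -> count=0 queue=[T3,T2,T4] holders={T5}
Step 13: signal(T5) -> count=0 queue=[T2,T4] holders={T3}
Step 14: wait(T5) -> count=0 queue=[T2,T4,T5] holders={T3}
Step 15: wait(T1) -> count=0 queue=[T2,T4,T5,T1] holders={T3}
Step 16: signal(T3) -> count=0 queue=[T4,T5,T1] holders={T2}
Step 17: wait(T3) -> count=0 queue=[T4,T5,T1,T3] holders={T2}
Step 18: signal(T2) -> count=0 queue=[T5,T1,T3] holders={T4}
Step 19: wait(T2) -> count=0 queue=[T5,T1,T3,T2] holders={T4}
Step 20: signal(T4) -> count=0 queue=[T1,T3,T2] holders={T5}
Final holders: T5

Answer: T5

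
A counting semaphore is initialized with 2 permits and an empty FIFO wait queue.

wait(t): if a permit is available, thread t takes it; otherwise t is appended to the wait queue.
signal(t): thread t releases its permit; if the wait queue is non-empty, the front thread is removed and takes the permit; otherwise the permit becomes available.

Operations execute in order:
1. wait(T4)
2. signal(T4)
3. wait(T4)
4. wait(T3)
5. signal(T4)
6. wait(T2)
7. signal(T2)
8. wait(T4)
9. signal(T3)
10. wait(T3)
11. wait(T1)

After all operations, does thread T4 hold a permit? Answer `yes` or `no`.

Step 1: wait(T4) -> count=1 queue=[] holders={T4}
Step 2: signal(T4) -> count=2 queue=[] holders={none}
Step 3: wait(T4) -> count=1 queue=[] holders={T4}
Step 4: wait(T3) -> count=0 queue=[] holders={T3,T4}
Step 5: signal(T4) -> count=1 queue=[] holders={T3}
Step 6: wait(T2) -> count=0 queue=[] holders={T2,T3}
Step 7: signal(T2) -> count=1 queue=[] holders={T3}
Step 8: wait(T4) -> count=0 queue=[] holders={T3,T4}
Step 9: signal(T3) -> count=1 queue=[] holders={T4}
Step 10: wait(T3) -> count=0 queue=[] holders={T3,T4}
Step 11: wait(T1) -> count=0 queue=[T1] holders={T3,T4}
Final holders: {T3,T4} -> T4 in holders

Answer: yes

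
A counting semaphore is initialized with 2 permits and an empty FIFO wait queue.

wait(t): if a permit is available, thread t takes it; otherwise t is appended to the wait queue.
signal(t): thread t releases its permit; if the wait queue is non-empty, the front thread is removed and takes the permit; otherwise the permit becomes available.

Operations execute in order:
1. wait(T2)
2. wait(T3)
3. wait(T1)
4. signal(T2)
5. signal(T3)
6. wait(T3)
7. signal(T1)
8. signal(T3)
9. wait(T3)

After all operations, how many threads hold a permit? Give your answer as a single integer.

Step 1: wait(T2) -> count=1 queue=[] holders={T2}
Step 2: wait(T3) -> count=0 queue=[] holders={T2,T3}
Step 3: wait(T1) -> count=0 queue=[T1] holders={T2,T3}
Step 4: signal(T2) -> count=0 queue=[] holders={T1,T3}
Step 5: signal(T3) -> count=1 queue=[] holders={T1}
Step 6: wait(T3) -> count=0 queue=[] holders={T1,T3}
Step 7: signal(T1) -> count=1 queue=[] holders={T3}
Step 8: signal(T3) -> count=2 queue=[] holders={none}
Step 9: wait(T3) -> count=1 queue=[] holders={T3}
Final holders: {T3} -> 1 thread(s)

Answer: 1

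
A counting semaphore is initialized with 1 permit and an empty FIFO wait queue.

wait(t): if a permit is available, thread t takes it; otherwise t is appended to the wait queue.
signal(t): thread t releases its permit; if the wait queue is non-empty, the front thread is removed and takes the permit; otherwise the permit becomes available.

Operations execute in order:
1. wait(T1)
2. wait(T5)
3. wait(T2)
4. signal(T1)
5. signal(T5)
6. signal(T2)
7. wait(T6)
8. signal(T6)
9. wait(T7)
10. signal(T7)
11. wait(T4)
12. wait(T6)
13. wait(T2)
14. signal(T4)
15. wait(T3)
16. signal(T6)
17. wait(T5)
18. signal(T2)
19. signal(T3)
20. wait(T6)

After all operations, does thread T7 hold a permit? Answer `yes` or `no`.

Answer: no

Derivation:
Step 1: wait(T1) -> count=0 queue=[] holders={T1}
Step 2: wait(T5) -> count=0 queue=[T5] holders={T1}
Step 3: wait(T2) -> count=0 queue=[T5,T2] holders={T1}
Step 4: signal(T1) -> count=0 queue=[T2] holders={T5}
Step 5: signal(T5) -> count=0 queue=[] holders={T2}
Step 6: signal(T2) -> count=1 queue=[] holders={none}
Step 7: wait(T6) -> count=0 queue=[] holders={T6}
Step 8: signal(T6) -> count=1 queue=[] holders={none}
Step 9: wait(T7) -> count=0 queue=[] holders={T7}
Step 10: signal(T7) -> count=1 queue=[] holders={none}
Step 11: wait(T4) -> count=0 queue=[] holders={T4}
Step 12: wait(T6) -> count=0 queue=[T6] holders={T4}
Step 13: wait(T2) -> count=0 queue=[T6,T2] holders={T4}
Step 14: signal(T4) -> count=0 queue=[T2] holders={T6}
Step 15: wait(T3) -> count=0 queue=[T2,T3] holders={T6}
Step 16: signal(T6) -> count=0 queue=[T3] holders={T2}
Step 17: wait(T5) -> count=0 queue=[T3,T5] holders={T2}
Step 18: signal(T2) -> count=0 queue=[T5] holders={T3}
Step 19: signal(T3) -> count=0 queue=[] holders={T5}
Step 20: wait(T6) -> count=0 queue=[T6] holders={T5}
Final holders: {T5} -> T7 not in holders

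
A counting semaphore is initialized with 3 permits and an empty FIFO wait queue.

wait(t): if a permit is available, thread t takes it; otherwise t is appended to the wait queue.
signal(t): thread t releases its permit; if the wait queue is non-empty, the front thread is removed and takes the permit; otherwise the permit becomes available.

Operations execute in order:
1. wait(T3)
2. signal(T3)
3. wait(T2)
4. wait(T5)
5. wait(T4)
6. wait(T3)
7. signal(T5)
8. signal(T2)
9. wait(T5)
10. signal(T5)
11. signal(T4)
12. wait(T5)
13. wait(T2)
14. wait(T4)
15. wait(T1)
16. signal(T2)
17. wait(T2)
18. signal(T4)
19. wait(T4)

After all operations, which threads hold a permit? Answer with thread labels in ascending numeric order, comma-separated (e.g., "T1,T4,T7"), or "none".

Answer: T1,T3,T5

Derivation:
Step 1: wait(T3) -> count=2 queue=[] holders={T3}
Step 2: signal(T3) -> count=3 queue=[] holders={none}
Step 3: wait(T2) -> count=2 queue=[] holders={T2}
Step 4: wait(T5) -> count=1 queue=[] holders={T2,T5}
Step 5: wait(T4) -> count=0 queue=[] holders={T2,T4,T5}
Step 6: wait(T3) -> count=0 queue=[T3] holders={T2,T4,T5}
Step 7: signal(T5) -> count=0 queue=[] holders={T2,T3,T4}
Step 8: signal(T2) -> count=1 queue=[] holders={T3,T4}
Step 9: wait(T5) -> count=0 queue=[] holders={T3,T4,T5}
Step 10: signal(T5) -> count=1 queue=[] holders={T3,T4}
Step 11: signal(T4) -> count=2 queue=[] holders={T3}
Step 12: wait(T5) -> count=1 queue=[] holders={T3,T5}
Step 13: wait(T2) -> count=0 queue=[] holders={T2,T3,T5}
Step 14: wait(T4) -> count=0 queue=[T4] holders={T2,T3,T5}
Step 15: wait(T1) -> count=0 queue=[T4,T1] holders={T2,T3,T5}
Step 16: signal(T2) -> count=0 queue=[T1] holders={T3,T4,T5}
Step 17: wait(T2) -> count=0 queue=[T1,T2] holders={T3,T4,T5}
Step 18: signal(T4) -> count=0 queue=[T2] holders={T1,T3,T5}
Step 19: wait(T4) -> count=0 queue=[T2,T4] holders={T1,T3,T5}
Final holders: T1,T3,T5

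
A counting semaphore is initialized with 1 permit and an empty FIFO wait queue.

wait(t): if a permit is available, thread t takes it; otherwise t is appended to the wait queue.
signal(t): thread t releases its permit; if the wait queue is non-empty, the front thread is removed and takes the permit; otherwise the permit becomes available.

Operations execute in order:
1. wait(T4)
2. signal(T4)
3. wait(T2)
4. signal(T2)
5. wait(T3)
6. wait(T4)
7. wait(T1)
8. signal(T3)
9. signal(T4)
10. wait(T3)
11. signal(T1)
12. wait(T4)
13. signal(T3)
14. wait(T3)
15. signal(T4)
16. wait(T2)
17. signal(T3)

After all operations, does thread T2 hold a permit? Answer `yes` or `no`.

Step 1: wait(T4) -> count=0 queue=[] holders={T4}
Step 2: signal(T4) -> count=1 queue=[] holders={none}
Step 3: wait(T2) -> count=0 queue=[] holders={T2}
Step 4: signal(T2) -> count=1 queue=[] holders={none}
Step 5: wait(T3) -> count=0 queue=[] holders={T3}
Step 6: wait(T4) -> count=0 queue=[T4] holders={T3}
Step 7: wait(T1) -> count=0 queue=[T4,T1] holders={T3}
Step 8: signal(T3) -> count=0 queue=[T1] holders={T4}
Step 9: signal(T4) -> count=0 queue=[] holders={T1}
Step 10: wait(T3) -> count=0 queue=[T3] holders={T1}
Step 11: signal(T1) -> count=0 queue=[] holders={T3}
Step 12: wait(T4) -> count=0 queue=[T4] holders={T3}
Step 13: signal(T3) -> count=0 queue=[] holders={T4}
Step 14: wait(T3) -> count=0 queue=[T3] holders={T4}
Step 15: signal(T4) -> count=0 queue=[] holders={T3}
Step 16: wait(T2) -> count=0 queue=[T2] holders={T3}
Step 17: signal(T3) -> count=0 queue=[] holders={T2}
Final holders: {T2} -> T2 in holders

Answer: yes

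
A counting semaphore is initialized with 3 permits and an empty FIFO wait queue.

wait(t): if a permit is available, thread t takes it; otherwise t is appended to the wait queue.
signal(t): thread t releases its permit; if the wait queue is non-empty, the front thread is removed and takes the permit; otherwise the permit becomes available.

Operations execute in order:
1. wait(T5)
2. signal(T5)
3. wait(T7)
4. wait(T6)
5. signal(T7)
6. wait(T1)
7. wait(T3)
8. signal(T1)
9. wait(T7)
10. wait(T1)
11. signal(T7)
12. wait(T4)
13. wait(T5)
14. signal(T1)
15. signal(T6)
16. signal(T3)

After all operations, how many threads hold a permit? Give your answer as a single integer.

Answer: 2

Derivation:
Step 1: wait(T5) -> count=2 queue=[] holders={T5}
Step 2: signal(T5) -> count=3 queue=[] holders={none}
Step 3: wait(T7) -> count=2 queue=[] holders={T7}
Step 4: wait(T6) -> count=1 queue=[] holders={T6,T7}
Step 5: signal(T7) -> count=2 queue=[] holders={T6}
Step 6: wait(T1) -> count=1 queue=[] holders={T1,T6}
Step 7: wait(T3) -> count=0 queue=[] holders={T1,T3,T6}
Step 8: signal(T1) -> count=1 queue=[] holders={T3,T6}
Step 9: wait(T7) -> count=0 queue=[] holders={T3,T6,T7}
Step 10: wait(T1) -> count=0 queue=[T1] holders={T3,T6,T7}
Step 11: signal(T7) -> count=0 queue=[] holders={T1,T3,T6}
Step 12: wait(T4) -> count=0 queue=[T4] holders={T1,T3,T6}
Step 13: wait(T5) -> count=0 queue=[T4,T5] holders={T1,T3,T6}
Step 14: signal(T1) -> count=0 queue=[T5] holders={T3,T4,T6}
Step 15: signal(T6) -> count=0 queue=[] holders={T3,T4,T5}
Step 16: signal(T3) -> count=1 queue=[] holders={T4,T5}
Final holders: {T4,T5} -> 2 thread(s)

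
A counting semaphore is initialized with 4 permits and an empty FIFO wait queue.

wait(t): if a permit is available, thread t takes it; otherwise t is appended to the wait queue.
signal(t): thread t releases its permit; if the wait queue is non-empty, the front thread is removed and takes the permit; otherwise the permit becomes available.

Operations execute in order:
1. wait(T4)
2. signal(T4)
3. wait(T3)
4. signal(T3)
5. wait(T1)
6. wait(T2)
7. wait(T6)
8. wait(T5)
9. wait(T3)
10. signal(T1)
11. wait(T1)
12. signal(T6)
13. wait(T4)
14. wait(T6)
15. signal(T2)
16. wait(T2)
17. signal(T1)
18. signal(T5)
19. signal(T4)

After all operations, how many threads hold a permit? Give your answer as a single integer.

Answer: 3

Derivation:
Step 1: wait(T4) -> count=3 queue=[] holders={T4}
Step 2: signal(T4) -> count=4 queue=[] holders={none}
Step 3: wait(T3) -> count=3 queue=[] holders={T3}
Step 4: signal(T3) -> count=4 queue=[] holders={none}
Step 5: wait(T1) -> count=3 queue=[] holders={T1}
Step 6: wait(T2) -> count=2 queue=[] holders={T1,T2}
Step 7: wait(T6) -> count=1 queue=[] holders={T1,T2,T6}
Step 8: wait(T5) -> count=0 queue=[] holders={T1,T2,T5,T6}
Step 9: wait(T3) -> count=0 queue=[T3] holders={T1,T2,T5,T6}
Step 10: signal(T1) -> count=0 queue=[] holders={T2,T3,T5,T6}
Step 11: wait(T1) -> count=0 queue=[T1] holders={T2,T3,T5,T6}
Step 12: signal(T6) -> count=0 queue=[] holders={T1,T2,T3,T5}
Step 13: wait(T4) -> count=0 queue=[T4] holders={T1,T2,T3,T5}
Step 14: wait(T6) -> count=0 queue=[T4,T6] holders={T1,T2,T3,T5}
Step 15: signal(T2) -> count=0 queue=[T6] holders={T1,T3,T4,T5}
Step 16: wait(T2) -> count=0 queue=[T6,T2] holders={T1,T3,T4,T5}
Step 17: signal(T1) -> count=0 queue=[T2] holders={T3,T4,T5,T6}
Step 18: signal(T5) -> count=0 queue=[] holders={T2,T3,T4,T6}
Step 19: signal(T4) -> count=1 queue=[] holders={T2,T3,T6}
Final holders: {T2,T3,T6} -> 3 thread(s)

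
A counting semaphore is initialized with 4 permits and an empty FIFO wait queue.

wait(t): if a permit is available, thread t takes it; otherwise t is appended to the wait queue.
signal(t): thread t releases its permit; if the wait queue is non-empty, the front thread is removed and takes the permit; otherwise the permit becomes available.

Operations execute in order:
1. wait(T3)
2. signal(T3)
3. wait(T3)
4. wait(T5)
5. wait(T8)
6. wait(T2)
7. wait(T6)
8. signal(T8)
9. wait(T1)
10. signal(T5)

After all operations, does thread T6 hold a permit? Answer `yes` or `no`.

Step 1: wait(T3) -> count=3 queue=[] holders={T3}
Step 2: signal(T3) -> count=4 queue=[] holders={none}
Step 3: wait(T3) -> count=3 queue=[] holders={T3}
Step 4: wait(T5) -> count=2 queue=[] holders={T3,T5}
Step 5: wait(T8) -> count=1 queue=[] holders={T3,T5,T8}
Step 6: wait(T2) -> count=0 queue=[] holders={T2,T3,T5,T8}
Step 7: wait(T6) -> count=0 queue=[T6] holders={T2,T3,T5,T8}
Step 8: signal(T8) -> count=0 queue=[] holders={T2,T3,T5,T6}
Step 9: wait(T1) -> count=0 queue=[T1] holders={T2,T3,T5,T6}
Step 10: signal(T5) -> count=0 queue=[] holders={T1,T2,T3,T6}
Final holders: {T1,T2,T3,T6} -> T6 in holders

Answer: yes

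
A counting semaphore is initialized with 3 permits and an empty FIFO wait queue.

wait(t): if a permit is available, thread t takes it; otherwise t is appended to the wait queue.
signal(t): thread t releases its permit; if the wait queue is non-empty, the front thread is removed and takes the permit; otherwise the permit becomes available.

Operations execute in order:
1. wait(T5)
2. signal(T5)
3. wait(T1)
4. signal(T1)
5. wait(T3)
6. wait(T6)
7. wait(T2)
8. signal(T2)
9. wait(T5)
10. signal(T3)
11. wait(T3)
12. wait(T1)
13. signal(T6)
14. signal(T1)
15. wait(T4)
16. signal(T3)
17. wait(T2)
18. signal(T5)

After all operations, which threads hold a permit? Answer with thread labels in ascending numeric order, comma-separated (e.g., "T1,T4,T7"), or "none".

Answer: T2,T4

Derivation:
Step 1: wait(T5) -> count=2 queue=[] holders={T5}
Step 2: signal(T5) -> count=3 queue=[] holders={none}
Step 3: wait(T1) -> count=2 queue=[] holders={T1}
Step 4: signal(T1) -> count=3 queue=[] holders={none}
Step 5: wait(T3) -> count=2 queue=[] holders={T3}
Step 6: wait(T6) -> count=1 queue=[] holders={T3,T6}
Step 7: wait(T2) -> count=0 queue=[] holders={T2,T3,T6}
Step 8: signal(T2) -> count=1 queue=[] holders={T3,T6}
Step 9: wait(T5) -> count=0 queue=[] holders={T3,T5,T6}
Step 10: signal(T3) -> count=1 queue=[] holders={T5,T6}
Step 11: wait(T3) -> count=0 queue=[] holders={T3,T5,T6}
Step 12: wait(T1) -> count=0 queue=[T1] holders={T3,T5,T6}
Step 13: signal(T6) -> count=0 queue=[] holders={T1,T3,T5}
Step 14: signal(T1) -> count=1 queue=[] holders={T3,T5}
Step 15: wait(T4) -> count=0 queue=[] holders={T3,T4,T5}
Step 16: signal(T3) -> count=1 queue=[] holders={T4,T5}
Step 17: wait(T2) -> count=0 queue=[] holders={T2,T4,T5}
Step 18: signal(T5) -> count=1 queue=[] holders={T2,T4}
Final holders: T2,T4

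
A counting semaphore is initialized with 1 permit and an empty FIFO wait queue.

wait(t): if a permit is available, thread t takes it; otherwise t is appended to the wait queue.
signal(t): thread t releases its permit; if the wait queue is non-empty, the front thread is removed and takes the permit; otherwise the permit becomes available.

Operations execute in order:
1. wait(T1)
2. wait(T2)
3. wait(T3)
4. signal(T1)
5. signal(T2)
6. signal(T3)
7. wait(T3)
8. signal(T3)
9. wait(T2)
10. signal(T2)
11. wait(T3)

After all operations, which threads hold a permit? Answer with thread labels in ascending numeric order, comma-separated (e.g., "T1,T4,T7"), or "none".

Answer: T3

Derivation:
Step 1: wait(T1) -> count=0 queue=[] holders={T1}
Step 2: wait(T2) -> count=0 queue=[T2] holders={T1}
Step 3: wait(T3) -> count=0 queue=[T2,T3] holders={T1}
Step 4: signal(T1) -> count=0 queue=[T3] holders={T2}
Step 5: signal(T2) -> count=0 queue=[] holders={T3}
Step 6: signal(T3) -> count=1 queue=[] holders={none}
Step 7: wait(T3) -> count=0 queue=[] holders={T3}
Step 8: signal(T3) -> count=1 queue=[] holders={none}
Step 9: wait(T2) -> count=0 queue=[] holders={T2}
Step 10: signal(T2) -> count=1 queue=[] holders={none}
Step 11: wait(T3) -> count=0 queue=[] holders={T3}
Final holders: T3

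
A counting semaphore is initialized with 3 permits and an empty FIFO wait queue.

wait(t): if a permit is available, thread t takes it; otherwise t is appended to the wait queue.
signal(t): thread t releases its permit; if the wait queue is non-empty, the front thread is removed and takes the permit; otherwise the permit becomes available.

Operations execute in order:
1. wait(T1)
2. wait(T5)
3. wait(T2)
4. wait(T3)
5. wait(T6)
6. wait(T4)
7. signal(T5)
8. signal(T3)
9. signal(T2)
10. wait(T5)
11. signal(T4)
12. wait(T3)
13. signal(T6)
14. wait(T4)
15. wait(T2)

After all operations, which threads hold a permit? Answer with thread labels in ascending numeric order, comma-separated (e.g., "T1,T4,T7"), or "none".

Answer: T1,T3,T5

Derivation:
Step 1: wait(T1) -> count=2 queue=[] holders={T1}
Step 2: wait(T5) -> count=1 queue=[] holders={T1,T5}
Step 3: wait(T2) -> count=0 queue=[] holders={T1,T2,T5}
Step 4: wait(T3) -> count=0 queue=[T3] holders={T1,T2,T5}
Step 5: wait(T6) -> count=0 queue=[T3,T6] holders={T1,T2,T5}
Step 6: wait(T4) -> count=0 queue=[T3,T6,T4] holders={T1,T2,T5}
Step 7: signal(T5) -> count=0 queue=[T6,T4] holders={T1,T2,T3}
Step 8: signal(T3) -> count=0 queue=[T4] holders={T1,T2,T6}
Step 9: signal(T2) -> count=0 queue=[] holders={T1,T4,T6}
Step 10: wait(T5) -> count=0 queue=[T5] holders={T1,T4,T6}
Step 11: signal(T4) -> count=0 queue=[] holders={T1,T5,T6}
Step 12: wait(T3) -> count=0 queue=[T3] holders={T1,T5,T6}
Step 13: signal(T6) -> count=0 queue=[] holders={T1,T3,T5}
Step 14: wait(T4) -> count=0 queue=[T4] holders={T1,T3,T5}
Step 15: wait(T2) -> count=0 queue=[T4,T2] holders={T1,T3,T5}
Final holders: T1,T3,T5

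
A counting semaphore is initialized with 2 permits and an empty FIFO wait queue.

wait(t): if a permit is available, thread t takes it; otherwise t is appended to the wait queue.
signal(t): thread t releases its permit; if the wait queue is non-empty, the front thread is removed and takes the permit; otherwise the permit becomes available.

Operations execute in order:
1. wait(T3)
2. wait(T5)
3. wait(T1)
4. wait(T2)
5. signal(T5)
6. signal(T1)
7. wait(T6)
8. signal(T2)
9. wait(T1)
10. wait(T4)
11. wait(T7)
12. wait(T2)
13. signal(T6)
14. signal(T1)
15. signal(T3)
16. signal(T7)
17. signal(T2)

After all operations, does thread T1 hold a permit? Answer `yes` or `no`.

Answer: no

Derivation:
Step 1: wait(T3) -> count=1 queue=[] holders={T3}
Step 2: wait(T5) -> count=0 queue=[] holders={T3,T5}
Step 3: wait(T1) -> count=0 queue=[T1] holders={T3,T5}
Step 4: wait(T2) -> count=0 queue=[T1,T2] holders={T3,T5}
Step 5: signal(T5) -> count=0 queue=[T2] holders={T1,T3}
Step 6: signal(T1) -> count=0 queue=[] holders={T2,T3}
Step 7: wait(T6) -> count=0 queue=[T6] holders={T2,T3}
Step 8: signal(T2) -> count=0 queue=[] holders={T3,T6}
Step 9: wait(T1) -> count=0 queue=[T1] holders={T3,T6}
Step 10: wait(T4) -> count=0 queue=[T1,T4] holders={T3,T6}
Step 11: wait(T7) -> count=0 queue=[T1,T4,T7] holders={T3,T6}
Step 12: wait(T2) -> count=0 queue=[T1,T4,T7,T2] holders={T3,T6}
Step 13: signal(T6) -> count=0 queue=[T4,T7,T2] holders={T1,T3}
Step 14: signal(T1) -> count=0 queue=[T7,T2] holders={T3,T4}
Step 15: signal(T3) -> count=0 queue=[T2] holders={T4,T7}
Step 16: signal(T7) -> count=0 queue=[] holders={T2,T4}
Step 17: signal(T2) -> count=1 queue=[] holders={T4}
Final holders: {T4} -> T1 not in holders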